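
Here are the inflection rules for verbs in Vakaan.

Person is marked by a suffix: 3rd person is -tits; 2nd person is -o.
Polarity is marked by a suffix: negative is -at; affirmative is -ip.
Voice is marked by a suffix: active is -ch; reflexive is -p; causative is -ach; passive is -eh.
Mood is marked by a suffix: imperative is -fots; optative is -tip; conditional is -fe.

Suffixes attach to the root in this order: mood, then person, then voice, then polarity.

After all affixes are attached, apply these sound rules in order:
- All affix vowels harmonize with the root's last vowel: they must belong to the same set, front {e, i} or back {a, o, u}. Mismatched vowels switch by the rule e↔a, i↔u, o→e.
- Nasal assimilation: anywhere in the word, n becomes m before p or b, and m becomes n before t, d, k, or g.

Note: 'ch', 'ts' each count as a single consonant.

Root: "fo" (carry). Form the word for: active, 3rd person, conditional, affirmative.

fofatutschup

Attach mood conditional -fe → fofe.
Attach person 3rd person -tits → fofetits.
Attach voice active -ch → fofetitsch.
Attach polarity affirmative -ip → fofetitschip.
Apply vowel harmony: fofetitschip → fofatutschup.
Nasal assimilation: no change.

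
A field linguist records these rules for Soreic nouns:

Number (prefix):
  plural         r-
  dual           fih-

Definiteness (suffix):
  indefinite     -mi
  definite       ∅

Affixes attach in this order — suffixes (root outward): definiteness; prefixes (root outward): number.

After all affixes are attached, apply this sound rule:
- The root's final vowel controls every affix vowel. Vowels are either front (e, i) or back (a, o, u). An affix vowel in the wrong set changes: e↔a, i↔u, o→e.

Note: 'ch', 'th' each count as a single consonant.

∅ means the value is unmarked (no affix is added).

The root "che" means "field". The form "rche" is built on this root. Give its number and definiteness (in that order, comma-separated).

plural, definite

Segment: r-che.
number: r- → plural.
definiteness: ∅ → definite.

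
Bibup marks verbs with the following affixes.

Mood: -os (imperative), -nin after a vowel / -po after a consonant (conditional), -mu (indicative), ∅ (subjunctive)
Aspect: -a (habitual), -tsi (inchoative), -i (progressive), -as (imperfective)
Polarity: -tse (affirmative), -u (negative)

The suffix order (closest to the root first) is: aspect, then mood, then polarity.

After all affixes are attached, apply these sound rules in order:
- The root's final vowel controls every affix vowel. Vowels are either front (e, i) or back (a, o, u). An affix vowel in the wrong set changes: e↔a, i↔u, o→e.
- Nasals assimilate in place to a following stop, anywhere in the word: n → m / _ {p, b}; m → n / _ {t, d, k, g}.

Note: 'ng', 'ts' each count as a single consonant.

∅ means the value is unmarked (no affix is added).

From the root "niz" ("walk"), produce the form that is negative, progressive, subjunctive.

Attach aspect progressive -i → nizi.
mood = subjunctive: zero marking, form stays nizi.
Attach polarity negative -u → niziu.
Apply vowel harmony: niziu → nizii.
Nasal assimilation: no change.

nizii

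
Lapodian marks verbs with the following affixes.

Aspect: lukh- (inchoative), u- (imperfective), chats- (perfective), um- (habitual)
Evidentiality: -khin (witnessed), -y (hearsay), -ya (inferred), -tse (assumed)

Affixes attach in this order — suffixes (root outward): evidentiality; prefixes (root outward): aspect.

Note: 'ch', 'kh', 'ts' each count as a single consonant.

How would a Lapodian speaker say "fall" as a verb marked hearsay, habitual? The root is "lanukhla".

umlanukhlay

Attach evidentiality hearsay -y → lanukhlay.
Attach aspect habitual um- → umlanukhlay.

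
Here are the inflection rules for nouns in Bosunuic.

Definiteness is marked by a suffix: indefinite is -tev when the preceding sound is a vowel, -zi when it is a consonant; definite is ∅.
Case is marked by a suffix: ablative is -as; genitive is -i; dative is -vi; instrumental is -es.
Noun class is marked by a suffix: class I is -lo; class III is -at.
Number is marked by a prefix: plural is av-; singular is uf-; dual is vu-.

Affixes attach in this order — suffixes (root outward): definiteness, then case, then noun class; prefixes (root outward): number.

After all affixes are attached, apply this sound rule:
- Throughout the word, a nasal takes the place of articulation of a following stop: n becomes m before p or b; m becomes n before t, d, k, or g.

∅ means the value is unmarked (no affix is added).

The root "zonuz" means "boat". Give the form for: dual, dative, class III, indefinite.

Attach definiteness indefinite -zi (after consonant 'z') → zonuzzi.
Attach case dative -vi → zonuzzivi.
Attach noun class class III -at → zonuzziviat.
Attach number dual vu- → vuzonuzziviat.
Nasal assimilation: no change.

vuzonuzziviat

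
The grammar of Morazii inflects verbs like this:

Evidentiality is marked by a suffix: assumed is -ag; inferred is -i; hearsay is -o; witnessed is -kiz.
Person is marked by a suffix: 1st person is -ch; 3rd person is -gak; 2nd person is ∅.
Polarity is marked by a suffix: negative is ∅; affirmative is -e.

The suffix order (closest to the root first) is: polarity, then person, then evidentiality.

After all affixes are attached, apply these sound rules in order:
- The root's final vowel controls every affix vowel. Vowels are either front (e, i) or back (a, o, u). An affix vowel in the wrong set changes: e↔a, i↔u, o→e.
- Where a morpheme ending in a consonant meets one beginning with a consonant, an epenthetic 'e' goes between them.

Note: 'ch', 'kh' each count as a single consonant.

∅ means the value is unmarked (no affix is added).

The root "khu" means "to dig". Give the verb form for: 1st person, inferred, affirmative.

Attach polarity affirmative -e → khue.
Attach person 1st person -ch → khuech.
Attach evidentiality inferred -i → khuechi.
Apply vowel harmony: khuechi → khuachu.
Epenthesis: no change.

khuachu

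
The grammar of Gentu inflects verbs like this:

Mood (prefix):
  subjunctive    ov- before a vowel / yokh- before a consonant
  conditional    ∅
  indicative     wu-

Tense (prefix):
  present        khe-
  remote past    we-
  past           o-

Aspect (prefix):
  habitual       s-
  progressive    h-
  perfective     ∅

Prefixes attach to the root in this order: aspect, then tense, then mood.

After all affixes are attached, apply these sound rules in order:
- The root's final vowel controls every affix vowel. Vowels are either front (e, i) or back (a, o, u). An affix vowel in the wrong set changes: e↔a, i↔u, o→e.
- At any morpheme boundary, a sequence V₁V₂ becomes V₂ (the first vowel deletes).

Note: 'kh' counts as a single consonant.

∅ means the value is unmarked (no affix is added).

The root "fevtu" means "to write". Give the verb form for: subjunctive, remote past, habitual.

Attach aspect habitual s- → sfevtu.
Attach tense remote past we- → wesfevtu.
Attach mood subjunctive yokh- (before consonant 'w') → yokhwesfevtu.
Apply vowel harmony: yokhwesfevtu → yokhwasfevtu.
Vowel deletion: no change.

yokhwasfevtu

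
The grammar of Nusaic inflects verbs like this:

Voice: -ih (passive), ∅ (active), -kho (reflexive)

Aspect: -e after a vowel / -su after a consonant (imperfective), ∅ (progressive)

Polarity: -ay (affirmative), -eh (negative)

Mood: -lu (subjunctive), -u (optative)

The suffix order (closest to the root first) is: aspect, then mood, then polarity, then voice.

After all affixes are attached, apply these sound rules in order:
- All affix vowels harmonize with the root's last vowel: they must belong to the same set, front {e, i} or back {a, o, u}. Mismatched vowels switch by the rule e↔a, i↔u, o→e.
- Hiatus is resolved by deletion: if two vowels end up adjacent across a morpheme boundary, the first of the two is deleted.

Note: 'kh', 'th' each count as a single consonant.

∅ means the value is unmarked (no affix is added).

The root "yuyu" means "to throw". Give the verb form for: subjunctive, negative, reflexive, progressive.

yuyulahkho

aspect = progressive: zero marking, form stays yuyu.
Attach mood subjunctive -lu → yuyulu.
Attach polarity negative -eh → yuyulueh.
Attach voice reflexive -kho → yuyuluehkho.
Apply vowel harmony: yuyuluehkho → yuyuluahkho.
Apply vowel deletion: yuyuluahkho → yuyulahkho.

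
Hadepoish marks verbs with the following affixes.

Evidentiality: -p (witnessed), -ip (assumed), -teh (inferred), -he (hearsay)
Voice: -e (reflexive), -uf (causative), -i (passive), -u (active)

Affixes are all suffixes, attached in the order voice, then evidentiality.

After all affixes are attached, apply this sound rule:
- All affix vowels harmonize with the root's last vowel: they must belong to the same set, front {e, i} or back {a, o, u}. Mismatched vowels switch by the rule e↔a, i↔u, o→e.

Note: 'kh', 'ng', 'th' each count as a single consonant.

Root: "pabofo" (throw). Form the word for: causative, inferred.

Attach voice causative -uf → pabofouf.
Attach evidentiality inferred -teh → pabofoufteh.
Apply vowel harmony: pabofoufteh → pabofouftah.

pabofouftah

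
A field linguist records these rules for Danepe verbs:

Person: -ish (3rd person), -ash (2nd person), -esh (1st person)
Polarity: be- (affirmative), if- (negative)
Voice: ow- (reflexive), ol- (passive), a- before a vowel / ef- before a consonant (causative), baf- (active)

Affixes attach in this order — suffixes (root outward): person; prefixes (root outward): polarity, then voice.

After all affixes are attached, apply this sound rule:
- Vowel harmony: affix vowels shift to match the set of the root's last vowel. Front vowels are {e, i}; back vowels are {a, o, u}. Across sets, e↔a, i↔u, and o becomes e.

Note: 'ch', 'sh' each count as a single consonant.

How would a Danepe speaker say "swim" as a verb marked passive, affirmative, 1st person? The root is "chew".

Attach person 1st person -esh → chewesh.
Attach polarity affirmative be- → bechewesh.
Attach voice passive ol- → olbechewesh.
Apply vowel harmony: olbechewesh → elbechewesh.

elbechewesh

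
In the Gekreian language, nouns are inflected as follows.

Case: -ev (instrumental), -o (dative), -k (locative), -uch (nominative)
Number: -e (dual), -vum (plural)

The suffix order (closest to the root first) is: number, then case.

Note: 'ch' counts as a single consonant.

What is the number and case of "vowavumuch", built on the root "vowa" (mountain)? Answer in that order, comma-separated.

plural, nominative

Segment: vowa-vum-uch.
number: -vum → plural.
case: -uch → nominative.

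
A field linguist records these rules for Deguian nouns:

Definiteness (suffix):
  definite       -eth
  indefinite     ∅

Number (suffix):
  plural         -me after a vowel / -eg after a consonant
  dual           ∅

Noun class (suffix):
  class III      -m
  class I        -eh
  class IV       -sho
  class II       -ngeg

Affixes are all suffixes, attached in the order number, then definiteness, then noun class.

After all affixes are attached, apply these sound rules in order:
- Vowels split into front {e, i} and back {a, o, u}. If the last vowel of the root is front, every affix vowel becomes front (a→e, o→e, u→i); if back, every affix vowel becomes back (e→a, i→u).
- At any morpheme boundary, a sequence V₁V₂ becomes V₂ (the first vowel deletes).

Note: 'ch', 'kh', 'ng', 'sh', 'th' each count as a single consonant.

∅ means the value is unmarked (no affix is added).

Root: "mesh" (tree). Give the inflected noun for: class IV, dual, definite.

number = dual: zero marking, form stays mesh.
Attach definiteness definite -eth → mesheth.
Attach noun class class IV -sho → meshethsho.
Apply vowel harmony: meshethsho → meshethshe.
Vowel deletion: no change.

meshethshe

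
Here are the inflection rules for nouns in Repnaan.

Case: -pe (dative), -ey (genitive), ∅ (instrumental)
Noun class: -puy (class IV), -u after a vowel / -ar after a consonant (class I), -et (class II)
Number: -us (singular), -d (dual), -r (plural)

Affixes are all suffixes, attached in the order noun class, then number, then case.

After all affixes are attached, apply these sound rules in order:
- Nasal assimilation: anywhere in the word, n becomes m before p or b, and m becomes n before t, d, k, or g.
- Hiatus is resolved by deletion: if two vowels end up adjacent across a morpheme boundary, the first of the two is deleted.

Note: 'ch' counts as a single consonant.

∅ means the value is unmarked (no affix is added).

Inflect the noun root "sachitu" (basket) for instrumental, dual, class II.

sachitetd

Attach noun class class II -et → sachituet.
Attach number dual -d → sachituetd.
case = instrumental: zero marking, form stays sachituetd.
Nasal assimilation: no change.
Apply vowel deletion: sachituetd → sachitetd.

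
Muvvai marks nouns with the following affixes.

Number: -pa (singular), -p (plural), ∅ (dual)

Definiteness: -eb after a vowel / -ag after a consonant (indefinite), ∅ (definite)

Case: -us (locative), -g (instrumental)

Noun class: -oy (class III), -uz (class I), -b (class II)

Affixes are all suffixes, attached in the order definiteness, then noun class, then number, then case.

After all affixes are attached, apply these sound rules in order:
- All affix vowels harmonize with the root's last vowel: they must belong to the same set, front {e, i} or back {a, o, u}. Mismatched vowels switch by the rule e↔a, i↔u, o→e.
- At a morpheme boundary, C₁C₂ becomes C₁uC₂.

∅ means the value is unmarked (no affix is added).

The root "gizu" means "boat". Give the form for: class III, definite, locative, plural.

gizuoyupus

definiteness = definite: zero marking, form stays gizu.
Attach noun class class III -oy → gizuoy.
Attach number plural -p → gizuoyp.
Attach case locative -us → gizuoypus.
Vowel harmony: no change.
Apply epenthesis: gizuoypus → gizuoyupus.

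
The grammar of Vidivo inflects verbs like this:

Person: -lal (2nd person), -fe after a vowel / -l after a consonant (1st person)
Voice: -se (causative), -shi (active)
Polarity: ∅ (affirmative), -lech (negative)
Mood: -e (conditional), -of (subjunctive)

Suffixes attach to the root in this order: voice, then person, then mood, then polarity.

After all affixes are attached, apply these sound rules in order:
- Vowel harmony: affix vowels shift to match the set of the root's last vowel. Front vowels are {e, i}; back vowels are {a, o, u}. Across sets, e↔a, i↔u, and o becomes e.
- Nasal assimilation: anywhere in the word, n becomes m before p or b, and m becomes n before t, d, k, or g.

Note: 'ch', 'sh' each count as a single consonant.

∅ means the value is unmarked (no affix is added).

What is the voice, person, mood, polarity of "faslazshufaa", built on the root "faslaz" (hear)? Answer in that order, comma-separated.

Segment: faslaz-shi-fe-e.
voice: -shi → active.
person: -fe/l → 1st person.
mood: -e → conditional.
polarity: ∅ → affirmative.

active, 1st person, conditional, affirmative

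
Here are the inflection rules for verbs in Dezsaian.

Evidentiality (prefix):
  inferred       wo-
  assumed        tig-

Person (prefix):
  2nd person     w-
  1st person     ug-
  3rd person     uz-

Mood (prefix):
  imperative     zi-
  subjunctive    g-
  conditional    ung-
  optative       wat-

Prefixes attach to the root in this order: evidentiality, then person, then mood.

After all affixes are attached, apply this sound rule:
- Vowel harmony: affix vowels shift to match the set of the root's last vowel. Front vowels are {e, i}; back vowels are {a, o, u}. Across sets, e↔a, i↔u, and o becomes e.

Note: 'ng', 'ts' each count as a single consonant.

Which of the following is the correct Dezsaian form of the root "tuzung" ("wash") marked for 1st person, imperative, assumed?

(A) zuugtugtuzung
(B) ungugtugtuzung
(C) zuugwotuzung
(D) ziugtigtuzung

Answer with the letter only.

A

Attach evidentiality assumed tig- → tigtuzung.
Attach person 1st person ug- → ugtigtuzung.
Attach mood imperative zi- → ziugtigtuzung.
Apply vowel harmony: ziugtigtuzung → zuugtugtuzung.
So the correct form is zuugtugtuzung, option (A).
(B) ungugtugtuzung is wrong: it uses conditional instead of imperative for mood.
(D) ziugtigtuzung is wrong: it fails to apply the sound rule(s).
(C) zuugwotuzung is wrong: it uses inferred instead of assumed for evidentiality.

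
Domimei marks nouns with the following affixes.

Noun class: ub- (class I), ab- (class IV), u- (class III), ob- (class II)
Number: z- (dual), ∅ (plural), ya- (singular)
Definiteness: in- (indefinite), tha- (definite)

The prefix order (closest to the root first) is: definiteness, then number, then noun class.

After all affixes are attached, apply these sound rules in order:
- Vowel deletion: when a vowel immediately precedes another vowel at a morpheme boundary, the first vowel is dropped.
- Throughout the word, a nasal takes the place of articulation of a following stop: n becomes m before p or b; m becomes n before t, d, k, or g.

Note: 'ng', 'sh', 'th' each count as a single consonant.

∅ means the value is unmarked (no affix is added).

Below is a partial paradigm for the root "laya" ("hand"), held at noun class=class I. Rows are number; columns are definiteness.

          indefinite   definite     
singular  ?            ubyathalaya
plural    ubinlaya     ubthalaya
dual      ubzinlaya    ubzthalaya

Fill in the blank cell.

Attach definiteness indefinite in- → inlaya.
Attach number singular ya- → yainlaya.
Attach noun class class I ub- → ubyainlaya.
Apply vowel deletion: ubyainlaya → ubyinlaya.
Nasal assimilation: no change.

ubyinlaya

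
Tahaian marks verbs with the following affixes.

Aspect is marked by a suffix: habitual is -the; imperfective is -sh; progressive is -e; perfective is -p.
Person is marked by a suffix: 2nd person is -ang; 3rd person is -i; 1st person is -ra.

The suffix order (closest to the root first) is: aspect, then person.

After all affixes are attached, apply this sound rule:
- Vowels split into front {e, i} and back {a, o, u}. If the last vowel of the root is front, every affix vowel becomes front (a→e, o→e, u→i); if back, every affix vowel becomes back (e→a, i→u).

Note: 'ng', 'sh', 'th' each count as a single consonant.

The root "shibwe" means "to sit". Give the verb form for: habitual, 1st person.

shibwethere

Attach aspect habitual -the → shibwethe.
Attach person 1st person -ra → shibwethera.
Apply vowel harmony: shibwethera → shibwethere.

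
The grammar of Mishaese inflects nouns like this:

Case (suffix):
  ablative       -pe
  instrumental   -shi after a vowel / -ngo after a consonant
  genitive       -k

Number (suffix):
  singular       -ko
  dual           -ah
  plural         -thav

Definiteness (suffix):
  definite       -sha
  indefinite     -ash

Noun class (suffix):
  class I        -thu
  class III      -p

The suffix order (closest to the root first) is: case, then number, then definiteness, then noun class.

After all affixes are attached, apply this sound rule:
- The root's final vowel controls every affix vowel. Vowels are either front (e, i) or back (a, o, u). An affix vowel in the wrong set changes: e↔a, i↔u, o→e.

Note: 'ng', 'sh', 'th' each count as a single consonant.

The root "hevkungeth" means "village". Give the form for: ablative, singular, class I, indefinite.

hevkungethpekeeshthi

Attach case ablative -pe → hevkungethpe.
Attach number singular -ko → hevkungethpeko.
Attach definiteness indefinite -ash → hevkungethpekoash.
Attach noun class class I -thu → hevkungethpekoashthu.
Apply vowel harmony: hevkungethpekoashthu → hevkungethpekeeshthi.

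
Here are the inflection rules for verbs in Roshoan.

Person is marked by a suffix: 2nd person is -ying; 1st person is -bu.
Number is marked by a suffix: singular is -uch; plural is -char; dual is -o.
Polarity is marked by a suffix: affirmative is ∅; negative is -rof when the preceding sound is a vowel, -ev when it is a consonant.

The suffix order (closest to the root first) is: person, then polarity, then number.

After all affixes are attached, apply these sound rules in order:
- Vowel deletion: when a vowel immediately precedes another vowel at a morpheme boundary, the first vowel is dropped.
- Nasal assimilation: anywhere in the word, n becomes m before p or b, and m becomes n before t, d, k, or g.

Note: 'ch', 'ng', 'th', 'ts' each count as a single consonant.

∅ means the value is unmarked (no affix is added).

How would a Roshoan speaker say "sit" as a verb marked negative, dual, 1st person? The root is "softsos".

Attach person 1st person -bu → softsosbu.
Attach polarity negative -rof (after vowel 'u') → softsosburof.
Attach number dual -o → softsosburofo.
Vowel deletion: no change.
Nasal assimilation: no change.

softsosburofo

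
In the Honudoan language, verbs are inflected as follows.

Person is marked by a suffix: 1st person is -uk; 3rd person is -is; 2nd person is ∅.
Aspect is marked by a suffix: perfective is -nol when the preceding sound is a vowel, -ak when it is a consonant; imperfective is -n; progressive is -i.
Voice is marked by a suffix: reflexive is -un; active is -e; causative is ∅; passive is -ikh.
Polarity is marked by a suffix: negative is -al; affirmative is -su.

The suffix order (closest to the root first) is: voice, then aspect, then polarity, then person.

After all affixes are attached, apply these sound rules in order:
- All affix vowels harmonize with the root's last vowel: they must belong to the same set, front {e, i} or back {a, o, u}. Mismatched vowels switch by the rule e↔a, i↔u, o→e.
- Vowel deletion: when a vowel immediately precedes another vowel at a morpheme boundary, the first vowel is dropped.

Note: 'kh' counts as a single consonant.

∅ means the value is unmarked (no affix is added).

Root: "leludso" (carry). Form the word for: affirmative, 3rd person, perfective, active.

leludsanolsus

Attach voice active -e → leludsoe.
Attach aspect perfective -nol (after vowel 'e') → leludsoenol.
Attach polarity affirmative -su → leludsoenolsu.
Attach person 3rd person -is → leludsoenolsuis.
Apply vowel harmony: leludsoenolsuis → leludsoanolsuus.
Apply vowel deletion: leludsoanolsuus → leludsanolsus.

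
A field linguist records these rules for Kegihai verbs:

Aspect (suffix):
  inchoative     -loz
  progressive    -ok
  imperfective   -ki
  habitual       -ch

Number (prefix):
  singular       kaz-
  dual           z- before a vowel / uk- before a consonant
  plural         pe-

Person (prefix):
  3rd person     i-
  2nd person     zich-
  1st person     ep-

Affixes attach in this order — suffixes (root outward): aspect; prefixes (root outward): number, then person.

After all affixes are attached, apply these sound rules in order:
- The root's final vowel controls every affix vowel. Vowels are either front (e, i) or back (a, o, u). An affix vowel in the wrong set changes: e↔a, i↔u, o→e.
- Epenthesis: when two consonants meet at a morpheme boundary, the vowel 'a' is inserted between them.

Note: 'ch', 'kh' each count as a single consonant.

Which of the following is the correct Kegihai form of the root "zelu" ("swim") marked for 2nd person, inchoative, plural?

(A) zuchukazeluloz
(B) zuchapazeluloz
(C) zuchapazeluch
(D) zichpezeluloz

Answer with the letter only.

Attach aspect inchoative -loz → zeluloz.
Attach number plural pe- → pezeluloz.
Attach person 2nd person zich- → zichpezeluloz.
Apply vowel harmony: zichpezeluloz → zuchpazeluloz.
Apply epenthesis: zuchpazeluloz → zuchapazeluloz.
So the correct form is zuchapazeluloz, option (B).
(C) zuchapazeluch is wrong: it uses habitual instead of inchoative for aspect.
(A) zuchukazeluloz is wrong: it uses dual instead of plural for number.
(D) zichpezeluloz is wrong: it fails to apply the sound rule(s).

B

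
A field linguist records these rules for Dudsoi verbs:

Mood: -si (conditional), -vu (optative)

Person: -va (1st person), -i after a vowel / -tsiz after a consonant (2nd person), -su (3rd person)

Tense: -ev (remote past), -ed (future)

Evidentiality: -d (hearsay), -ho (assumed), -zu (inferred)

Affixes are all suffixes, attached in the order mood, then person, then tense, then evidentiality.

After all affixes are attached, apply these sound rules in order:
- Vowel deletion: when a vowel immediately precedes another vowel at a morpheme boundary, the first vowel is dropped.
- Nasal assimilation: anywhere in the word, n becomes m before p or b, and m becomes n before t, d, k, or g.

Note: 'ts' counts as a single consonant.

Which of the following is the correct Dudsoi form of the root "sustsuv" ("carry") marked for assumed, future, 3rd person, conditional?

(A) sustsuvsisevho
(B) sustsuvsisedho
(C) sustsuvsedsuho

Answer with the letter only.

Attach mood conditional -si → sustsuvsi.
Attach person 3rd person -su → sustsuvsisu.
Attach tense future -ed → sustsuvsisued.
Attach evidentiality assumed -ho → sustsuvsisuedho.
Apply vowel deletion: sustsuvsisuedho → sustsuvsisedho.
Nasal assimilation: no change.
So the correct form is sustsuvsisedho, option (B).
(A) sustsuvsisevho is wrong: it uses remote past instead of future for tense.
(C) sustsuvsedsuho is wrong: it has the affixes in the wrong order.

B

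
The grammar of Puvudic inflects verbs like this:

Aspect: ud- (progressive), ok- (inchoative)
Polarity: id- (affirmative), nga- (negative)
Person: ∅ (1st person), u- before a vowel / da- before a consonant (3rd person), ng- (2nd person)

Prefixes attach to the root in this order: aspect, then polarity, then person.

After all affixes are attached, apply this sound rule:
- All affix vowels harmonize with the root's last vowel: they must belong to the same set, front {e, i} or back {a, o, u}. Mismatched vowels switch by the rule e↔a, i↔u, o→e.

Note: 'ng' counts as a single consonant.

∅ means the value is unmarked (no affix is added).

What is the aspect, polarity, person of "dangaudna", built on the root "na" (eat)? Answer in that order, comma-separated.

progressive, negative, 3rd person

Segment: da-nga-ud-na.
aspect: ud- → progressive.
polarity: nga- → negative.
person: u/da- → 3rd person.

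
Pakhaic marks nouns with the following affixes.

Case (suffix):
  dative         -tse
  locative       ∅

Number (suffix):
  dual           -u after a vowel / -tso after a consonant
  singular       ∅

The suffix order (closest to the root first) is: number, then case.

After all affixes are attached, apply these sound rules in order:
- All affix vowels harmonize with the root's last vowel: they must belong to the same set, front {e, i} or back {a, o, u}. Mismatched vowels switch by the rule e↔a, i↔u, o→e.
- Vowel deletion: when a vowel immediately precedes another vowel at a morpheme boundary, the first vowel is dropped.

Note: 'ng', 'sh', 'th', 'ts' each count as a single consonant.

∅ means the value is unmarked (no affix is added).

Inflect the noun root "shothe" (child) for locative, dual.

shothi

Attach number dual -u (after vowel 'e') → shotheu.
case = locative: zero marking, form stays shotheu.
Apply vowel harmony: shotheu → shothei.
Apply vowel deletion: shothei → shothi.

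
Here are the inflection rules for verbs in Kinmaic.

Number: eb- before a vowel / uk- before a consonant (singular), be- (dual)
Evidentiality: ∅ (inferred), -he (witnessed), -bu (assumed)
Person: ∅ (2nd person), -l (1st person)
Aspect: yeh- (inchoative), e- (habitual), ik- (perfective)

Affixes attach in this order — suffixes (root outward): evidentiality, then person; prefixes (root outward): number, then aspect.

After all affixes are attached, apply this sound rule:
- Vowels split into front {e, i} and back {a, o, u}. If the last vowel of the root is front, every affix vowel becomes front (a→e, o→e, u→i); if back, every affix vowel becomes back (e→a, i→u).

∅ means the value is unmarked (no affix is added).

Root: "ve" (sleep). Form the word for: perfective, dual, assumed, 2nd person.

ikbevebi

Attach number dual be- → beve.
Attach aspect perfective ik- → ikbeve.
Attach evidentiality assumed -bu → ikbevebu.
person = 2nd person: zero marking, form stays ikbevebu.
Apply vowel harmony: ikbevebu → ikbevebi.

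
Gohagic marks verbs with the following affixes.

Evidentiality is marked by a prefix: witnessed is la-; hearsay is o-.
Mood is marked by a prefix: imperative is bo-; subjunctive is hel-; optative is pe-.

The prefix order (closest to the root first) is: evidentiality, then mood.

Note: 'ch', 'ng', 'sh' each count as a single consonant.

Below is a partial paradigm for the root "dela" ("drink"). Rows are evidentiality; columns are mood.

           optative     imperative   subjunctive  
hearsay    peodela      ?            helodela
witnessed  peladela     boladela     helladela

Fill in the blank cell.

boodela

Attach evidentiality hearsay o- → odela.
Attach mood imperative bo- → boodela.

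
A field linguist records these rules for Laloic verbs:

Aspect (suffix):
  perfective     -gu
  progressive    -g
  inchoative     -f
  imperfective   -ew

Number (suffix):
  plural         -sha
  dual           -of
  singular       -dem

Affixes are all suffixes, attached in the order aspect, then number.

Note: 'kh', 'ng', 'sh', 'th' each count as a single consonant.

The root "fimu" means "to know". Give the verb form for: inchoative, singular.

fimufdem

Attach aspect inchoative -f → fimuf.
Attach number singular -dem → fimufdem.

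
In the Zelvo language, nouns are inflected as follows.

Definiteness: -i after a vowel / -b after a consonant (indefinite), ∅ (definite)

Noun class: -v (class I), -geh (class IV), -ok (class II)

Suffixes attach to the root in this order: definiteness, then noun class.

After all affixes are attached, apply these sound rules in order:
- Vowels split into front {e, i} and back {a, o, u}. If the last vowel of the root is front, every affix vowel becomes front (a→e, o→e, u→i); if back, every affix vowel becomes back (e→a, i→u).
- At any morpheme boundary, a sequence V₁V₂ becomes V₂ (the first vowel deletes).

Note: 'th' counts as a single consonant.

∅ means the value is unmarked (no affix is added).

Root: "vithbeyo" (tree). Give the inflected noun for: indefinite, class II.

Attach definiteness indefinite -i (after vowel 'o') → vithbeyoi.
Attach noun class class II -ok → vithbeyoiok.
Apply vowel harmony: vithbeyoiok → vithbeyouok.
Apply vowel deletion: vithbeyouok → vithbeyok.

vithbeyok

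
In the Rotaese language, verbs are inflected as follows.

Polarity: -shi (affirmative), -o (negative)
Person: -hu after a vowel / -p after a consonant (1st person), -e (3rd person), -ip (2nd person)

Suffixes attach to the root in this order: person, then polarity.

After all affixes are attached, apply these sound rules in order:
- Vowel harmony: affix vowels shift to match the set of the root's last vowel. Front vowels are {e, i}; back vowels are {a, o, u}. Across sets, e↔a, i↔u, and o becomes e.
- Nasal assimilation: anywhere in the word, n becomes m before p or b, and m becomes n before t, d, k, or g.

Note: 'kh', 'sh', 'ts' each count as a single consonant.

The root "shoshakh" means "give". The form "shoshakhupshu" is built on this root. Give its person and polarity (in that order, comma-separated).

Segment: shoshakh-ip-shi.
person: -ip → 2nd person.
polarity: -shi → affirmative.

2nd person, affirmative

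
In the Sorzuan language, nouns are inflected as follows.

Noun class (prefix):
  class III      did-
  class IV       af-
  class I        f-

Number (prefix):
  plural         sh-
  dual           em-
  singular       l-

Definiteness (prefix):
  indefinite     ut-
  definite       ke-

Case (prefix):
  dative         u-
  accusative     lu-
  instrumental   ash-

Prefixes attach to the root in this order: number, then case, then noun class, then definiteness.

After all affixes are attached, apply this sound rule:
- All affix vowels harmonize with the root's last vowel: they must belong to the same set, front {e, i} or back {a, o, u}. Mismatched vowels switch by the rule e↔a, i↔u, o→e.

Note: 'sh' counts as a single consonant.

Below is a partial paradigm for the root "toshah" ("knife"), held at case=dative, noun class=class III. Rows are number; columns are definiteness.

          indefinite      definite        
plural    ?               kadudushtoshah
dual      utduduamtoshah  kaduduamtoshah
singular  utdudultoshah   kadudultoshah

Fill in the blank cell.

utdudushtoshah

Attach number plural sh- → shtoshah.
Attach case dative u- → ushtoshah.
Attach noun class class III did- → didushtoshah.
Attach definiteness indefinite ut- → utdidushtoshah.
Apply vowel harmony: utdidushtoshah → utdudushtoshah.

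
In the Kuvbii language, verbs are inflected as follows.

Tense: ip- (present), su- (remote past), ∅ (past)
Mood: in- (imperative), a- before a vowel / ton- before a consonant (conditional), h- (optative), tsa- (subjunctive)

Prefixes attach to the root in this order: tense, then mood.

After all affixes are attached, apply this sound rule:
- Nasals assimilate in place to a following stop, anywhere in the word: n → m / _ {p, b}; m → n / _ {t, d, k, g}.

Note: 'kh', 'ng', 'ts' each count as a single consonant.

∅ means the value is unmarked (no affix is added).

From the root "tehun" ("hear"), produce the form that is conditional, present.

aiptehun

Attach tense present ip- → iptehun.
Attach mood conditional a- (before vowel 'i') → aiptehun.
Nasal assimilation: no change.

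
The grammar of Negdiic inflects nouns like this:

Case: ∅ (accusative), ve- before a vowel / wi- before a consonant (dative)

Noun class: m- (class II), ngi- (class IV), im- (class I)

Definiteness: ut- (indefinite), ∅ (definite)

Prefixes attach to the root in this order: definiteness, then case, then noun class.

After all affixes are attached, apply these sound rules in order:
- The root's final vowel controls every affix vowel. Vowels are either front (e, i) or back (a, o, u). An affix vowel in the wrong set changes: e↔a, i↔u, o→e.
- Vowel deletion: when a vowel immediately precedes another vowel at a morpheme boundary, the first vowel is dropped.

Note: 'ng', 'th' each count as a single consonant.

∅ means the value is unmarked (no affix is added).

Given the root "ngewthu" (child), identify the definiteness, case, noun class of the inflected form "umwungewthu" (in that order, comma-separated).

definite, dative, class I

Segment: im-wi-ngewthu.
definiteness: ∅ → definite.
case: ve/wi- → dative.
noun class: im- → class I.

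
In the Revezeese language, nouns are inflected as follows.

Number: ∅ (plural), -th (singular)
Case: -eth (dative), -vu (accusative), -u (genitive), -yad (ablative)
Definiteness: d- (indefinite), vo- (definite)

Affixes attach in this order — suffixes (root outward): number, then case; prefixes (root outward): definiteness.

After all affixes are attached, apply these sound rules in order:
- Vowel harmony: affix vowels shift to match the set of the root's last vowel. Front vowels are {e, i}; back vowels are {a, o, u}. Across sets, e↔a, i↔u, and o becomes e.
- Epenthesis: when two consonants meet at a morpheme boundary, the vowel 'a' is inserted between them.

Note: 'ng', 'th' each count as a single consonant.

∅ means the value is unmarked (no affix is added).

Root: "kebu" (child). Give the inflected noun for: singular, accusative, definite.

vokebuthavu

Attach number singular -th → kebuth.
Attach definiteness definite vo- → vokebuth.
Attach case accusative -vu → vokebuthvu.
Vowel harmony: no change.
Apply epenthesis: vokebuthvu → vokebuthavu.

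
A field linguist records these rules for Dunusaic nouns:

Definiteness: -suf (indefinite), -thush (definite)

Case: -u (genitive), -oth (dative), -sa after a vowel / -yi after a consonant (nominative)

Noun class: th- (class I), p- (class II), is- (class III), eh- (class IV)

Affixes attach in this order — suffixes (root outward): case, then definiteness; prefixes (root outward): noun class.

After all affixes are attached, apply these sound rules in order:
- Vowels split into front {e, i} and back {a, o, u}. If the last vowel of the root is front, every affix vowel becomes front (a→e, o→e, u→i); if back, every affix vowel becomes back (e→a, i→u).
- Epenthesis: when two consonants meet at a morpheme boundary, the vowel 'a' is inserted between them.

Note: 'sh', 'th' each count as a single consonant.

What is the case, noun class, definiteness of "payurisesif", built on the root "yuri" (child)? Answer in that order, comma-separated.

Segment: p-yuri-sa-suf.
case: -sa/yi → nominative.
noun class: p- → class II.
definiteness: -suf → indefinite.

nominative, class II, indefinite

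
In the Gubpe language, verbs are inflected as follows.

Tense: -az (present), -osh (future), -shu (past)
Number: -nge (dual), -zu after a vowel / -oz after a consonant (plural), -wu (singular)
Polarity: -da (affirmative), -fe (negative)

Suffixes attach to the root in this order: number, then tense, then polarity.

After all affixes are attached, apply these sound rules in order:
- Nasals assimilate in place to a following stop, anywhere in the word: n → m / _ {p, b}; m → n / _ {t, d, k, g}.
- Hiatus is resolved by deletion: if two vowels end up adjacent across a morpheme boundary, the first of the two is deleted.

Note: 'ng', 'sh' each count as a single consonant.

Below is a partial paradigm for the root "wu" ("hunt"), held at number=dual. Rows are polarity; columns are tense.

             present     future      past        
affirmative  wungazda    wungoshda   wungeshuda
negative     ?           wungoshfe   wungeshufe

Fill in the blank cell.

wungazfe

Attach number dual -nge → wunge.
Attach tense present -az → wungeaz.
Attach polarity negative -fe → wungeazfe.
Nasal assimilation: no change.
Apply vowel deletion: wungeazfe → wungazfe.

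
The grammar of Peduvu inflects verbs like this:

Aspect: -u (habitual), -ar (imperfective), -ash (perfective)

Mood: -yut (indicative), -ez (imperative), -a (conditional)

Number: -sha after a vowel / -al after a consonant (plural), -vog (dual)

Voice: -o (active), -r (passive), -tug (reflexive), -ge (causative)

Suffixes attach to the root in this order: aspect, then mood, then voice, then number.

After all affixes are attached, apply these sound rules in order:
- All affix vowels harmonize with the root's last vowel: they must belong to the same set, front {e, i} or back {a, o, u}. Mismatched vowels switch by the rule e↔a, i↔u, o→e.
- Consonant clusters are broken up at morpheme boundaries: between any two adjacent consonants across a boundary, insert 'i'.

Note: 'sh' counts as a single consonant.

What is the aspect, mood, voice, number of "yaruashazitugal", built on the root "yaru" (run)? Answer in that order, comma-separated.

perfective, imperative, reflexive, plural

Segment: yaru-ash-ez-tug-al.
aspect: -ash → perfective.
mood: -ez → imperative.
voice: -tug → reflexive.
number: -sha/al → plural.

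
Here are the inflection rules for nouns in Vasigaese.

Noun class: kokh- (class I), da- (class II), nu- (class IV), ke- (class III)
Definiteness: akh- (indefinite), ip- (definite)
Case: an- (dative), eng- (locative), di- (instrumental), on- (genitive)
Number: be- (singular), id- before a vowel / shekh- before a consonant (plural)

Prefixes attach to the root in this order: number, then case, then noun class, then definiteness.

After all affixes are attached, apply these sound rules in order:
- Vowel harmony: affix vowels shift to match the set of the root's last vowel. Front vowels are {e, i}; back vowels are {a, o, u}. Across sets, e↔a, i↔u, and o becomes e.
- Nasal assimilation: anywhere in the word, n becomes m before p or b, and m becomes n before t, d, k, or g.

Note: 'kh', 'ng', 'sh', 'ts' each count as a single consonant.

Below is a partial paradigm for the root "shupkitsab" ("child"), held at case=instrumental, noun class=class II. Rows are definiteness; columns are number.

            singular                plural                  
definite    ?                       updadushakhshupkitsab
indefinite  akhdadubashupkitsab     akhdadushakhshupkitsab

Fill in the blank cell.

Attach number singular be- → beshupkitsab.
Attach case instrumental di- → dibeshupkitsab.
Attach noun class class II da- → dadibeshupkitsab.
Attach definiteness definite ip- → ipdadibeshupkitsab.
Apply vowel harmony: ipdadibeshupkitsab → updadubashupkitsab.
Nasal assimilation: no change.

updadubashupkitsab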